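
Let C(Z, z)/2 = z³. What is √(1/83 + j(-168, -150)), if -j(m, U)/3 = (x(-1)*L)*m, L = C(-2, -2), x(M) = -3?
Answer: √166658771/83 ≈ 155.54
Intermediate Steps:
C(Z, z) = 2*z³
L = -16 (L = 2*(-2)³ = 2*(-8) = -16)
j(m, U) = -144*m (j(m, U) = -3*(-3*(-16))*m = -144*m)
√(1/83 + j(-168, -150)) = √(1/83 - 144*(-168)) = √(1/83 + 24192) = √(2007937/83) = √166658771/83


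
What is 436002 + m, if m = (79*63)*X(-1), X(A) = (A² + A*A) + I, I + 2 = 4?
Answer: 455910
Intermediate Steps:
I = 2 (I = -2 + 4 = 2)
X(A) = 2 + 2*A² (X(A) = (A² + A*A) + 2 = (A² + A²) + 2 = 2*A² + 2 = 2 + 2*A²)
m = 19908 (m = (79*63)*(2 + 2*(-1)²) = 4977*(2 + 2*1) = 4977*(2 + 2) = 4977*4 = 19908)
436002 + m = 436002 + 19908 = 455910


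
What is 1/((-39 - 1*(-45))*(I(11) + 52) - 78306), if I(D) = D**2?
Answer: -1/77268 ≈ -1.2942e-5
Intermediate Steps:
1/((-39 - 1*(-45))*(I(11) + 52) - 78306) = 1/((-39 - 1*(-45))*(11**2 + 52) - 78306) = 1/((-39 + 45)*(121 + 52) - 78306) = 1/(6*173 - 78306) = 1/(1038 - 78306) = 1/(-77268) = -1/77268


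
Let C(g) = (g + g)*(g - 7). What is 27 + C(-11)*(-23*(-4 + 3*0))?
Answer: 36459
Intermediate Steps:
C(g) = 2*g*(-7 + g) (C(g) = (2*g)*(-7 + g) = 2*g*(-7 + g))
27 + C(-11)*(-23*(-4 + 3*0)) = 27 + (2*(-11)*(-7 - 11))*(-23*(-4 + 3*0)) = 27 + (2*(-11)*(-18))*(-23*(-4 + 0)) = 27 + 396*(-23*(-4)) = 27 + 396*92 = 27 + 36432 = 36459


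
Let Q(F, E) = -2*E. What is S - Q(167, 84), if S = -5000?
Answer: -4832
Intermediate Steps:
S - Q(167, 84) = -5000 - (-2)*84 = -5000 - 1*(-168) = -5000 + 168 = -4832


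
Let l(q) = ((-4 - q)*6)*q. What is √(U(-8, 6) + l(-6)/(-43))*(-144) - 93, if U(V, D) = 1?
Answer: -93 - 144*√4945/43 ≈ -328.49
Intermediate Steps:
l(q) = q*(-24 - 6*q) (l(q) = (-24 - 6*q)*q = q*(-24 - 6*q))
√(U(-8, 6) + l(-6)/(-43))*(-144) - 93 = √(1 - 6*(-6)*(4 - 6)/(-43))*(-144) - 93 = √(1 - 6*(-6)*(-2)*(-1/43))*(-144) - 93 = √(1 - 72*(-1/43))*(-144) - 93 = √(1 + 72/43)*(-144) - 93 = √(115/43)*(-144) - 93 = (√4945/43)*(-144) - 93 = -144*√4945/43 - 93 = -93 - 144*√4945/43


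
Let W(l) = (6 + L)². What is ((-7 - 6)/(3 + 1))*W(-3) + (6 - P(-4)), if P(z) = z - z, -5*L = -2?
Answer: -3178/25 ≈ -127.12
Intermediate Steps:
L = ⅖ (L = -⅕*(-2) = ⅖ ≈ 0.40000)
P(z) = 0
W(l) = 1024/25 (W(l) = (6 + ⅖)² = (32/5)² = 1024/25)
((-7 - 6)/(3 + 1))*W(-3) + (6 - P(-4)) = ((-7 - 6)/(3 + 1))*(1024/25) + (6 - 1*0) = -13/4*(1024/25) + (6 + 0) = -13*¼*(1024/25) + 6 = -13/4*1024/25 + 6 = -3328/25 + 6 = -3178/25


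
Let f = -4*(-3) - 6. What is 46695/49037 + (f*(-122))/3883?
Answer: 145421601/190410671 ≈ 0.76373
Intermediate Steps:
f = 6 (f = 12 - 6 = 6)
46695/49037 + (f*(-122))/3883 = 46695/49037 + (6*(-122))/3883 = 46695*(1/49037) - 732*1/3883 = 46695/49037 - 732/3883 = 145421601/190410671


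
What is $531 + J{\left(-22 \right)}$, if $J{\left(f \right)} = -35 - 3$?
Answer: $493$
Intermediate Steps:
$J{\left(f \right)} = -38$ ($J{\left(f \right)} = -35 - 3 = -38$)
$531 + J{\left(-22 \right)} = 531 - 38 = 493$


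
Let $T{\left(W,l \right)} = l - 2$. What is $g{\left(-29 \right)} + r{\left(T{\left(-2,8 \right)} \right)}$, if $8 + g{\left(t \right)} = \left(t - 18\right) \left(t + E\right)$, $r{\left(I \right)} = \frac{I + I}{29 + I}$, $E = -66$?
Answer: $\frac{156007}{35} \approx 4457.3$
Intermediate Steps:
$T{\left(W,l \right)} = -2 + l$
$r{\left(I \right)} = \frac{2 I}{29 + I}$
$g{\left(t \right)} = -8 + \left(-66 + t\right) \left(-18 + t\right)$ ($g{\left(t \right)} = -8 + \left(t - 18\right) \left(t - 66\right) = -8 + \left(-18 + t\right) \left(-66 + t\right) = -8 + \left(-66 + t\right) \left(-18 + t\right)$)
$g{\left(-29 \right)} + r{\left(T{\left(-2,8 \right)} \right)} = \left(1180 + \left(-29\right)^{2} - -2436\right) + \frac{2 \left(-2 + 8\right)}{29 + \left(-2 + 8\right)} = \left(1180 + 841 + 2436\right) + 2 \cdot 6 \frac{1}{29 + 6} = 4457 + 2 \cdot 6 \cdot \frac{1}{35} = 4457 + \frac{12}{35} = \frac{156007}{35}$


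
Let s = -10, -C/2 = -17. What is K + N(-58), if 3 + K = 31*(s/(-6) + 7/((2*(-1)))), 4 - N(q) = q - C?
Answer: 217/6 ≈ 36.167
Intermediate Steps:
C = 34 (C = -2*(-17) = 34)
N(q) = 38 - q (N(q) = 4 - (q - 1*34) = 4 - (q - 34) = 4 - (-34 + q) = 4 + (34 - q) = 38 - q)
K = -359/6 (K = -3 + 31*(-10/(-6) + 7/((2*(-1)))) = -3 + 31*(-10*(-⅙) + 7/(-2)) = -3 + 31*(5/3 + 7*(-½)) = -3 + 31*(5/3 - 7/2) = -3 + 31*(-11/6) = -3 - 341/6 = -359/6 ≈ -59.833)
K + N(-58) = -359/6 + (38 - 1*(-58)) = -359/6 + (38 + 58) = -359/6 + 96 = 217/6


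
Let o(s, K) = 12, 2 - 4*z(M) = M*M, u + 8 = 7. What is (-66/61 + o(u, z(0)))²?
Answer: 443556/3721 ≈ 119.20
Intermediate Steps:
u = -1 (u = -8 + 7 = -1)
z(M) = ½ - M²/4 (z(M) = ½ - M*M/4 = ½ - M²/4)
(-66/61 + o(u, z(0)))² = (-66/61 + 12)² = (666/61)² = 443556/3721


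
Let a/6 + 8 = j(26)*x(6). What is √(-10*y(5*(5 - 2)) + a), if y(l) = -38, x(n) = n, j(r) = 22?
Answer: 2*√281 ≈ 33.526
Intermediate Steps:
a = 744 (a = -48 + 6*(22*6) = -48 + 6*132 = -48 + 792 = 744)
√(-10*y(5*(5 - 2)) + a) = √(-10*(-38) + 744) = √(380 + 744) = √1124 = 2*√281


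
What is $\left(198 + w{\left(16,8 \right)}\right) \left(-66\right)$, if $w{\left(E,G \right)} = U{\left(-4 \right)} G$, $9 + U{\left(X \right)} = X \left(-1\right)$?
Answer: $-10428$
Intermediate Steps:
$U{\left(X \right)} = -9 - X$ ($U{\left(X \right)} = -9 + X \left(-1\right) = -9 - X$)
$w{\left(E,G \right)} = - 5 G$ ($w{\left(E,G \right)} = \left(-9 - -4\right) G = \left(-9 + 4\right) G = - 5 G$)
$\left(198 + w{\left(16,8 \right)}\right) \left(-66\right) = \left(198 - 40\right) \left(-66\right) = 158 \left(-66\right) = -10428$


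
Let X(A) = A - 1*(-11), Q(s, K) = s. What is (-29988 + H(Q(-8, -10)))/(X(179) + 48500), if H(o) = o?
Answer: -14998/24345 ≈ -0.61606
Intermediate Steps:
X(A) = 11 + A (X(A) = A + 11 = 11 + A)
(-29988 + H(Q(-8, -10)))/(X(179) + 48500) = (-29988 - 8)/((11 + 179) + 48500) = -29996/(190 + 48500) = -29996/48690 = -29996*1/48690 = -14998/24345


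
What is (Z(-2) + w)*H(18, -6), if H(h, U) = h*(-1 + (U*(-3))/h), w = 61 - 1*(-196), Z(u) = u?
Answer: 0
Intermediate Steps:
w = 257 (w = 61 + 196 = 257)
H(h, U) = h*(-1 - 3*U/h) (H(h, U) = h*(-1 + (-3*U)/h) = h*(-1 - 3*U/h))
(Z(-2) + w)*H(18, -6) = (-2 + 257)*(-1*18 - 3*(-6)) = 255*(-18 + 18) = 255*0 = 0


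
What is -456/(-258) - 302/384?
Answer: 8099/8256 ≈ 0.98098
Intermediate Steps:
-456/(-258) - 302/384 = -456*(-1/258) - 302*1/384 = 76/43 - 151/192 = 8099/8256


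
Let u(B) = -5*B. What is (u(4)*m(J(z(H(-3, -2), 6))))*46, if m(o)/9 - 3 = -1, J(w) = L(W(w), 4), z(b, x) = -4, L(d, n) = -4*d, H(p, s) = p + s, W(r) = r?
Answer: -16560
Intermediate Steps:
J(w) = -4*w
m(o) = 18 (m(o) = 27 + 9*(-1) = 27 - 9 = 18)
(u(4)*m(J(z(H(-3, -2), 6))))*46 = (-5*4*18)*46 = -20*18*46 = -360*46 = -16560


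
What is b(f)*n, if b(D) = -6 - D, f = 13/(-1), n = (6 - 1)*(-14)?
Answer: -490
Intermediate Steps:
n = -70 (n = 5*(-14) = -70)
f = -13 (f = 13*(-1) = -13)
b(f)*n = (-6 - 1*(-13))*(-70) = (-6 + 13)*(-70) = 7*(-70) = -490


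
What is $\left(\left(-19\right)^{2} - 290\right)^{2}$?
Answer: $5041$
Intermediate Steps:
$\left(\left(-19\right)^{2} - 290\right)^{2} = \left(361 - 290\right)^{2} = 71^{2} = 5041$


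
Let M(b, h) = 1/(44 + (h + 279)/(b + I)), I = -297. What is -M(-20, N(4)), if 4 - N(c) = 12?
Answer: -317/13677 ≈ -0.023178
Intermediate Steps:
N(c) = -8 (N(c) = 4 - 1*12 = 4 - 12 = -8)
M(b, h) = 1/(44 + (279 + h)/(-297 + b)) (M(b, h) = 1/(44 + (h + 279)/(b - 297)) = 1/(44 + (279 + h)/(-297 + b)))
-M(-20, N(4)) = -(-297 - 20)/(-12789 - 8 + 44*(-20)) = -(-317)/(-12789 - 8 - 880) = -(-317)/(-13677) = -(-1)*(-317)/13677 = -1*317/13677 = -317/13677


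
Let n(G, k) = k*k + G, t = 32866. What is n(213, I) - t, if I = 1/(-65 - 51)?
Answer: -439378767/13456 ≈ -32653.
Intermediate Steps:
I = -1/116 (I = 1/(-116) = -1/116 ≈ -0.0086207)
n(G, k) = G + k² (n(G, k) = k² + G = G + k²)
n(213, I) - t = (213 + (-1/116)²) - 1*32866 = (213 + 1/13456) - 32866 = 2866129/13456 - 32866 = -439378767/13456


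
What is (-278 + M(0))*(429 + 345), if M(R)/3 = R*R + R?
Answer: -215172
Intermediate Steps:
M(R) = 3*R + 3*R² (M(R) = 3*(R*R + R) = 3*(R² + R) = 3*(R + R²) = 3*R + 3*R²)
(-278 + M(0))*(429 + 345) = (-278 + 3*0*(1 + 0))*(429 + 345) = (-278 + 3*0*1)*774 = (-278 + 0)*774 = -278*774 = -215172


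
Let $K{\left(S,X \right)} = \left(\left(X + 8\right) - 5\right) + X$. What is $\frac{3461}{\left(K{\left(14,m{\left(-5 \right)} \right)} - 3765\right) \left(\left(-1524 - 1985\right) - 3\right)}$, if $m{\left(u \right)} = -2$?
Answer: $\frac{3461}{13226192} \approx 0.00026168$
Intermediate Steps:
$K{\left(S,X \right)} = 3 + 2 X$ ($K{\left(S,X \right)} = \left(\left(8 + X\right) - 5\right) + X = \left(3 + X\right) + X = 3 + 2 X$)
$\frac{3461}{\left(K{\left(14,m{\left(-5 \right)} \right)} - 3765\right) \left(\left(-1524 - 1985\right) - 3\right)} = \frac{3461}{\left(\left(3 + 2 \left(-2\right)\right) - 3765\right) \left(\left(-1524 - 1985\right) - 3\right)} = \frac{3461}{\left(\left(3 - 4\right) - 3765\right) \left(-3509 - 3\right)} = \frac{3461}{\left(-1 - 3765\right) \left(-3512\right)} = \frac{3461}{\left(-3766\right) \left(-3512\right)} = \frac{3461}{13226192}$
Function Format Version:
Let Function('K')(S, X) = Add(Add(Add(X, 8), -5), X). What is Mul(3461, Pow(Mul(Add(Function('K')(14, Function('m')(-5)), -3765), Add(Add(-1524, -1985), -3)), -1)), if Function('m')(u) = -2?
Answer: Rational(3461, 13226192) ≈ 0.00026168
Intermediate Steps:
Function('K')(S, X) = Add(3, Mul(2, X)) (Function('K')(S, X) = Add(Add(Add(8, X), -5), X) = Add(Add(3, X), X) = Add(3, Mul(2, X)))
Mul(3461, Pow(Mul(Add(Function('K')(14, Function('m')(-5)), -3765), Add(Add(-1524, -1985), -3)), -1)) = Mul(3461, Pow(Mul(Add(Add(3, Mul(2, -2)), -3765), Add(Add(-1524, -1985), -3)), -1)) = Mul(3461, Pow(Mul(Add(Add(3, -4), -3765), Add(-3509, -3)), -1)) = Mul(3461, Pow(Mul(Add(-1, -3765), -3512), -1)) = Mul(3461, Pow(Mul(-3766, -3512), -1)) = Mul(3461, Pow(13226192, -1)) = Mul(3461, Rational(1, 13226192)) = Rational(3461, 13226192)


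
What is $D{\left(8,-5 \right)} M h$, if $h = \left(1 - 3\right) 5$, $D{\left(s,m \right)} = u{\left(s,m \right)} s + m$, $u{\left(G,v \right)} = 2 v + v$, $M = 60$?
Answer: $75000$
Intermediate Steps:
$u{\left(G,v \right)} = 3 v$
$D{\left(s,m \right)} = m + 3 m s$ ($D{\left(s,m \right)} = 3 m s + m = m + 3 m s$)
$h = -10$ ($h = \left(-2\right) 5 = -10$)
$D{\left(8,-5 \right)} M h = - 5 \left(1 + 3 \cdot 8\right) 60 \left(-10\right) = - 5 \left(1 + 24\right) 60 \left(-10\right) = \left(-5\right) 25 \cdot 60 \left(-10\right) = \left(-125\right) 60 \left(-10\right) = \left(-7500\right) \left(-10\right) = 75000$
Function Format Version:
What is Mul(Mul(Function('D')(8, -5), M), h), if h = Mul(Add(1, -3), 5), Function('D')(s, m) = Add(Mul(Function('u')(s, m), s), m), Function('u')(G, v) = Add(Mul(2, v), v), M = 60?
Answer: 75000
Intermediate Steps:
Function('u')(G, v) = Mul(3, v)
Function('D')(s, m) = Add(m, Mul(3, m, s)) (Function('D')(s, m) = Add(Mul(Mul(3, m), s), m) = Add(Mul(3, m, s), m) = Add(m, Mul(3, m, s)))
h = -10 (h = Mul(-2, 5) = -10)
Mul(Mul(Function('D')(8, -5), M), h) = Mul(Mul(Mul(-5, Add(1, Mul(3, 8))), 60), -10) = Mul(Mul(Mul(-5, Add(1, 24)), 60), -10) = Mul(Mul(Mul(-5, 25), 60), -10) = Mul(Mul(-125, 60), -10) = Mul(-7500, -10) = 75000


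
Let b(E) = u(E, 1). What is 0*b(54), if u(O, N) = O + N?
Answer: 0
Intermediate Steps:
u(O, N) = N + O
b(E) = 1 + E
0*b(54) = 0*(1 + 54) = 0*55 = 0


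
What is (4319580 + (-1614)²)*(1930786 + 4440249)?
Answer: 44116716056160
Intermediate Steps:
(4319580 + (-1614)²)*(1930786 + 4440249) = (4319580 + 2604996)*6371035 = 6924576*6371035 = 44116716056160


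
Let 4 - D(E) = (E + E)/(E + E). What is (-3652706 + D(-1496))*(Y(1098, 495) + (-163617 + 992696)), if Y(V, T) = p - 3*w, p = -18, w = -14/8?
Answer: -12113331114295/4 ≈ -3.0283e+12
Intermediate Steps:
w = -7/4 (w = -14*⅛ = -7/4 ≈ -1.7500)
Y(V, T) = -51/4 (Y(V, T) = -18 - 3*(-7/4) = -18 + 21/4 = -51/4)
D(E) = 3 (D(E) = 4 - (E + E)/(E + E) = 4 - 2*E/(2*E) = 4 - 2*E*1/(2*E) = 4 - 1*1 = 4 - 1 = 3)
(-3652706 + D(-1496))*(Y(1098, 495) + (-163617 + 992696)) = (-3652706 + 3)*(-51/4 + (-163617 + 992696)) = -3652703*(-51/4 + 829079) = -3652703*3316265/4 = -12113331114295/4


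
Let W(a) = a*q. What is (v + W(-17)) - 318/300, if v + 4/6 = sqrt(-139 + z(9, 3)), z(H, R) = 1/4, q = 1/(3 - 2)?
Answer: -2809/150 + I*sqrt(555)/2 ≈ -18.727 + 11.779*I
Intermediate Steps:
q = 1 (q = 1/1 = 1)
z(H, R) = 1/4
v = -2/3 + I*sqrt(555)/2 (v = -2/3 + sqrt(-139 + 1/4) = -2/3 + sqrt(-555/4) = -2/3 + I*sqrt(555)/2 ≈ -0.66667 + 11.779*I)
W(a) = a (W(a) = a*1 = a)
(v + W(-17)) - 318/300 = ((-2/3 + I*sqrt(555)/2) - 17) - 318/300 = (-53/3 + I*sqrt(555)/2) - 318*1/300 = (-53/3 + I*sqrt(555)/2) - 53/50 = -2809/150 + I*sqrt(555)/2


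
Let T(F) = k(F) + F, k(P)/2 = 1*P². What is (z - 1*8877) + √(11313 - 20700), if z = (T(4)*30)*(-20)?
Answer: -30477 + 3*I*√1043 ≈ -30477.0 + 96.886*I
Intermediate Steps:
k(P) = 2*P² (k(P) = 2*(1*P²) = 2*P²)
T(F) = F + 2*F² (T(F) = 2*F² + F = F + 2*F²)
z = -21600 (z = ((4*(1 + 2*4))*30)*(-20) = ((4*(1 + 8))*30)*(-20) = ((4*9)*30)*(-20) = (36*30)*(-20) = 1080*(-20) = -21600)
(z - 1*8877) + √(11313 - 20700) = (-21600 - 1*8877) + √(11313 - 20700) = (-21600 - 8877) + √(-9387) = -30477 + 3*I*√1043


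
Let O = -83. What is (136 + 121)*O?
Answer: -21331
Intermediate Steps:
(136 + 121)*O = (136 + 121)*(-83) = 257*(-83) = -21331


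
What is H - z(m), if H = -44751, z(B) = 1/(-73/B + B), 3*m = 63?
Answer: -16468389/368 ≈ -44751.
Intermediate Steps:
m = 21 (m = (⅓)*63 = 21)
z(B) = 1/(B - 73/B)
H - z(m) = -44751 - 21/(-73 + 21²) = -44751 - 21/(-73 + 441) = -44751 - 21/368 = -16468389/368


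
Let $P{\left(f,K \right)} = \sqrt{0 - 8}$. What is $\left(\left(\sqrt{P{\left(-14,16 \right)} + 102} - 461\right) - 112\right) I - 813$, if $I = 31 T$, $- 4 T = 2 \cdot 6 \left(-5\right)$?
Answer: $-267258 + 465 \sqrt{102 + 2 i \sqrt{2}} \approx -2.6256 \cdot 10^{5} + 65.107 i$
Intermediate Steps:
$T = 15$ ($T = - \frac{2 \cdot 6 \left(-5\right)}{4} = - \frac{12 \left(-5\right)}{4} = \left(- \frac{1}{4}\right) \left(-60\right) = 15$)
$P{\left(f,K \right)} = 2 i \sqrt{2}$ ($P{\left(f,K \right)} = \sqrt{-8} = 2 i \sqrt{2}$)
$I = 465$ ($I = 31 \cdot 15 = 465$)
$\left(\left(\sqrt{P{\left(-14,16 \right)} + 102} - 461\right) - 112\right) I - 813 = \left(\left(\sqrt{2 i \sqrt{2} + 102} - 461\right) - 112\right) 465 - 813 = \left(\left(\sqrt{102 + 2 i \sqrt{2}} - 461\right) - 112\right) 465 - 813 = \left(\left(-461 + \sqrt{102 + 2 i \sqrt{2}}\right) - 112\right) 465 - 813 = \left(-573 + \sqrt{102 + 2 i \sqrt{2}}\right) 465 - 813 = \left(-266445 + 465 \sqrt{102 + 2 i \sqrt{2}}\right) - 813 = -267258 + 465 \sqrt{102 + 2 i \sqrt{2}}$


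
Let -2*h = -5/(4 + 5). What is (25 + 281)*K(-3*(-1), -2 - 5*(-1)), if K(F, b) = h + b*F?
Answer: 2839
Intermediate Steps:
h = 5/18 (h = -(-5)/(2*(4 + 5)) = -(-5)/(2*9) = -½*(-5/9) = 5/18 ≈ 0.27778)
K(F, b) = 5/18 + F*b (K(F, b) = 5/18 + b*F = 5/18 + F*b)
(25 + 281)*K(-3*(-1), -2 - 5*(-1)) = (25 + 281)*(5/18 + (-3*(-1))*(-2 - 5*(-1))) = 306*(5/18 + 3*(-2 + 5)) = 306*(5/18 + 3*3) = 306*(5/18 + 9) = 306*(167/18) = 2839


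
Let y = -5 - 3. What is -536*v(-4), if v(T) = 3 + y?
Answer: 2680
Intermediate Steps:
y = -8
v(T) = -5 (v(T) = 3 - 8 = -5)
-536*v(-4) = -536*(-5) = 2680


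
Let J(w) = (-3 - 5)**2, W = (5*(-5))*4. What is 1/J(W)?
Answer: 1/64 ≈ 0.015625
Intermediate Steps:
W = -100 (W = -25*4 = -100)
J(w) = 64 (J(w) = (-8)**2 = 64)
1/J(W) = 1/64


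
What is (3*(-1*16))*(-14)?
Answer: 672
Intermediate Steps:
(3*(-1*16))*(-14) = (3*(-16))*(-14) = -48*(-14) = 672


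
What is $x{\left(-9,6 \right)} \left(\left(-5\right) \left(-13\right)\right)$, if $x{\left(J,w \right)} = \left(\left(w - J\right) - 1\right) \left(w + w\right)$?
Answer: $10920$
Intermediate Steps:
$x{\left(J,w \right)} = 2 w \left(-1 + w - J\right)$ ($x{\left(J,w \right)} = \left(-1 + w - J\right) 2 w = 2 w \left(-1 + w - J\right)$)
$x{\left(-9,6 \right)} \left(\left(-5\right) \left(-13\right)\right) = 2 \cdot 6 \left(-1 + 6 - -9\right) \left(\left(-5\right) \left(-13\right)\right) = 2 \cdot 6 \left(-1 + 6 + 9\right) 65 = 2 \cdot 6 \cdot 14 \cdot 65 = 168 \cdot 65 = 10920$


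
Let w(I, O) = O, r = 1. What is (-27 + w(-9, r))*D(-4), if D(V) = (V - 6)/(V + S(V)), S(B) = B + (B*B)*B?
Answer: -65/18 ≈ -3.6111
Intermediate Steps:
S(B) = B + B**3 (S(B) = B + B**2*B = B + B**3)
D(V) = (-6 + V)/(V**3 + 2*V) (D(V) = (V - 6)/(V + (V + V**3)) = (-6 + V)/(V**3 + 2*V))
(-27 + w(-9, r))*D(-4) = (-27 + 1)*((-6 - 4)/((-4)*(2 + (-4)**2))) = -(-13)*(-10)/(2*(2 + 16)) = -(-13)*(-10)/(2*18) = -26*5/36 = -65/18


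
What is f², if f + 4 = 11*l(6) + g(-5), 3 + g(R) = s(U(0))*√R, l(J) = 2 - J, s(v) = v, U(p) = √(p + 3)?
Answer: (51 - I*√15)² ≈ 2586.0 - 395.04*I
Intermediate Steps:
U(p) = √(3 + p)
g(R) = -3 + √3*√R (g(R) = -3 + √(3 + 0)*√R = -3 + √3*√R)
f = -51 + I*√15 (f = -4 + (11*(2 - 1*6) + (-3 + √3*√(-5))) = -4 + (11*(2 - 6) + (-3 + √3*(I*√5))) = -4 + (11*(-4) + (-3 + I*√15)) = -4 + (-44 + (-3 + I*√15)) = -4 + (-47 + I*√15) = -51 + I*√15 ≈ -51.0 + 3.873*I)
f² = (-51 + I*√15)²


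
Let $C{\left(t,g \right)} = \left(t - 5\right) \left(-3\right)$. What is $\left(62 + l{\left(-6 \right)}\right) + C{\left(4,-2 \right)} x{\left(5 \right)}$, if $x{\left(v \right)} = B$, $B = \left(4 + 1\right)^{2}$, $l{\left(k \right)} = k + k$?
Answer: $125$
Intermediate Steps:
$l{\left(k \right)} = 2 k$
$C{\left(t,g \right)} = 15 - 3 t$ ($C{\left(t,g \right)} = \left(-5 + t\right) \left(-3\right) = 15 - 3 t$)
$B = 25$ ($B = 5^{2} = 25$)
$x{\left(v \right)} = 25$
$\left(62 + l{\left(-6 \right)}\right) + C{\left(4,-2 \right)} x{\left(5 \right)} = \left(62 + 2 \left(-6\right)\right) + \left(15 - 12\right) 25 = \left(62 - 12\right) + \left(15 - 12\right) 25 = 50 + 3 \cdot 25 = 50 + 75 = 125$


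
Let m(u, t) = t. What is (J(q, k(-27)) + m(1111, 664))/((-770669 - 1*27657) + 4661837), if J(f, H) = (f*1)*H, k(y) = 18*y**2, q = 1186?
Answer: 15563356/3863511 ≈ 4.0283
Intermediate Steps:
J(f, H) = H*f (J(f, H) = f*H = H*f)
(J(q, k(-27)) + m(1111, 664))/((-770669 - 1*27657) + 4661837) = ((18*(-27)**2)*1186 + 664)/((-770669 - 1*27657) + 4661837) = ((18*729)*1186 + 664)/((-770669 - 27657) + 4661837) = (13122*1186 + 664)/(-798326 + 4661837) = (15562692 + 664)/3863511 = 15563356*(1/3863511) = 15563356/3863511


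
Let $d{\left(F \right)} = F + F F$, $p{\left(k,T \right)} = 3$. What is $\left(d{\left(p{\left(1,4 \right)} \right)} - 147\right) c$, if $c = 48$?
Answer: $-6480$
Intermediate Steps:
$d{\left(F \right)} = F + F^{2}$
$\left(d{\left(p{\left(1,4 \right)} \right)} - 147\right) c = \left(3 \left(1 + 3\right) - 147\right) 48 = \left(3 \cdot 4 - 147\right) 48 = \left(12 - 147\right) 48 = \left(-135\right) 48 = -6480$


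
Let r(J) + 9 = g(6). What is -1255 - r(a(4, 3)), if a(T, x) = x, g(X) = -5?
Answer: -1241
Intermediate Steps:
r(J) = -14 (r(J) = -9 - 5 = -14)
-1255 - r(a(4, 3)) = -1255 - 1*(-14) = -1255 + 14 = -1241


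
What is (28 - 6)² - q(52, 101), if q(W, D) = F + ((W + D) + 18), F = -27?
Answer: 340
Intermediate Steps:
q(W, D) = -9 + D + W (q(W, D) = -27 + ((W + D) + 18) = -27 + ((D + W) + 18) = -27 + (18 + D + W) = -9 + D + W)
(28 - 6)² - q(52, 101) = (28 - 6)² - (-9 + 101 + 52) = 22² - 1*144 = 484 - 144 = 340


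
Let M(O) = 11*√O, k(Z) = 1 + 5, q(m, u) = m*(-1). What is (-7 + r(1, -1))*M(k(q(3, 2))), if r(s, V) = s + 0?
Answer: -66*√6 ≈ -161.67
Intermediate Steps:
r(s, V) = s
q(m, u) = -m
k(Z) = 6
(-7 + r(1, -1))*M(k(q(3, 2))) = (-7 + 1)*(11*√6) = -66*√6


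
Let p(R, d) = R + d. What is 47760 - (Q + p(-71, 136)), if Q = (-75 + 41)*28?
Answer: 48647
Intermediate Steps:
Q = -952 (Q = -34*28 = -952)
47760 - (Q + p(-71, 136)) = 47760 - (-952 + (-71 + 136)) = 47760 - (-952 + 65) = 47760 - 1*(-887) = 47760 + 887 = 48647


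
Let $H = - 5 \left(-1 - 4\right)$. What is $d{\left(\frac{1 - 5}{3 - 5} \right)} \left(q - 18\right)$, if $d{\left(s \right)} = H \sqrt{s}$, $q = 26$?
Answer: $200 \sqrt{2} \approx 282.84$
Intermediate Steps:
$H = 25$ ($H = \left(-5\right) \left(-5\right) = 25$)
$d{\left(s \right)} = 25 \sqrt{s}$
$d{\left(\frac{1 - 5}{3 - 5} \right)} \left(q - 18\right) = 25 \sqrt{\frac{1 - 5}{3 - 5}} \left(26 - 18\right) = 25 \sqrt{- \frac{4}{-2}} \cdot 8 = 25 \sqrt{\left(-4\right) \left(- \frac{1}{2}\right)} 8 = 25 \sqrt{2} \cdot 8 = 200 \sqrt{2}$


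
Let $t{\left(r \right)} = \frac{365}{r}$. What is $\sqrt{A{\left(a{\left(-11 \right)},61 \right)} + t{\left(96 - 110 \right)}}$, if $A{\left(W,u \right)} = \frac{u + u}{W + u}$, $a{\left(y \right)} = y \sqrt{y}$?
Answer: $\sqrt{- \frac{365}{14} + \frac{122}{61 - 11 i \sqrt{11}}} \approx 0.0888 + 4.9605 i$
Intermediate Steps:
$a{\left(y \right)} = y^{\frac{3}{2}}$
$A{\left(W,u \right)} = \frac{2 u}{W + u}$
$\sqrt{A{\left(a{\left(-11 \right)},61 \right)} + t{\left(96 - 110 \right)}} = \sqrt{2 \cdot 61 \frac{1}{\left(-11\right)^{\frac{3}{2}} + 61} + \frac{365}{96 - 110}} = \sqrt{2 \cdot 61 \frac{1}{- 11 i \sqrt{11} + 61} + \frac{365}{96 - 110}} = \sqrt{2 \cdot 61 \frac{1}{61 - 11 i \sqrt{11}} + \frac{365}{-14}} = \sqrt{\frac{122}{61 - 11 i \sqrt{11}} + 365 \left(- \frac{1}{14}\right)} = \sqrt{\frac{122}{61 - 11 i \sqrt{11}} - \frac{365}{14}} = \sqrt{- \frac{365}{14} + \frac{122}{61 - 11 i \sqrt{11}}}$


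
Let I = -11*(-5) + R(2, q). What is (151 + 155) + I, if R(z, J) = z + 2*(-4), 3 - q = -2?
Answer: 355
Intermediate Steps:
q = 5 (q = 3 - 1*(-2) = 3 + 2 = 5)
R(z, J) = -8 + z (R(z, J) = z - 8 = -8 + z)
I = 49 (I = -11*(-5) + (-8 + 2) = 55 - 6 = 49)
(151 + 155) + I = (151 + 155) + 49 = 306 + 49 = 355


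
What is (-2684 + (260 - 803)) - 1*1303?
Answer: -4530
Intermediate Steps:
(-2684 + (260 - 803)) - 1*1303 = (-2684 - 543) - 1303 = -3227 - 1303 = -4530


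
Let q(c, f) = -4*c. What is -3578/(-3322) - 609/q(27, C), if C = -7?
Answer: 401587/59796 ≈ 6.7160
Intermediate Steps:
-3578/(-3322) - 609/q(27, C) = -3578/(-3322) - 609/((-4*27)) = -3578*(-1/3322) - 609/(-108) = 1789/1661 - 609*(-1/108) = 1789/1661 + 203/36 = 401587/59796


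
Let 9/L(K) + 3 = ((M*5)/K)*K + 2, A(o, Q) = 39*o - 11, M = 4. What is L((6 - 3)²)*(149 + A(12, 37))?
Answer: 5454/19 ≈ 287.05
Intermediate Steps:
A(o, Q) = -11 + 39*o
L(K) = 9/19 (L(K) = 9/(-3 + (((4*5)/K)*K + 2)) = 9/(-3 + ((20/K)*K + 2)) = 9/(-3 + (20 + 2)) = 9/(-3 + 22) = 9/19)
L((6 - 3)²)*(149 + A(12, 37)) = 9*(149 + (-11 + 39*12))/19 = 9*(149 + (-11 + 468))/19 = 9*(149 + 457)/19 = (9/19)*606 = 5454/19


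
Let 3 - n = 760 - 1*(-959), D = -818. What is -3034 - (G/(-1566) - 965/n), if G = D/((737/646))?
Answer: -91073951611/30007692 ≈ -3035.0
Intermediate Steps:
n = -1716 (n = 3 - (760 - 1*(-959)) = 3 - (760 + 959) = 3 - 1*1719 = 3 - 1719 = -1716)
G = -528428/737 (G = -818/(737/646) = -818/(737*(1/646)) = -818/737/646 = -818*646/737 = -528428/737 ≈ -717.00)
-3034 - (G/(-1566) - 965/n) = -3034 - (-528428/737/(-1566) - 965/(-1716)) = -3034 - (-528428/737*(-1/1566) - 965*(-1/1716)) = -3034 - (264214/577071 + 965/1716) = -3034 - 1*30614083/30007692 = -3034 - 30614083/30007692 = -91073951611/30007692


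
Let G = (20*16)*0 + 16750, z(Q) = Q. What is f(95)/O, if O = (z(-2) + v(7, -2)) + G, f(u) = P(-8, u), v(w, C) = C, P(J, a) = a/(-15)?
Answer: -19/50238 ≈ -0.00037820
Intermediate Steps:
P(J, a) = -a/15 (P(J, a) = a*(-1/15) = -a/15)
G = 16750 (G = 320*0 + 16750 = 0 + 16750 = 16750)
f(u) = -u/15
O = 16746 (O = (-2 - 2) + 16750 = -4 + 16750 = 16746)
f(95)/O = -1/15*95/16746 = -19/3*1/16746 = -19/50238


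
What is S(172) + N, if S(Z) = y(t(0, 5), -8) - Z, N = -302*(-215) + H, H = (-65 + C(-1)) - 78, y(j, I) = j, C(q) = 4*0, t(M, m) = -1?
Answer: 64614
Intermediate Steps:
C(q) = 0
H = -143 (H = (-65 + 0) - 78 = -65 - 78 = -143)
N = 64787 (N = -302*(-215) - 143 = 64930 - 143 = 64787)
S(Z) = -1 - Z
S(172) + N = (-1 - 1*172) + 64787 = (-1 - 172) + 64787 = -173 + 64787 = 64614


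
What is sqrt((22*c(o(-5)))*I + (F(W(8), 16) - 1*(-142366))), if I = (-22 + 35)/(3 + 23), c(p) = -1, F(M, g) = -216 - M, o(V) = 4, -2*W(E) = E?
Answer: sqrt(142143) ≈ 377.02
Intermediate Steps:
W(E) = -E/2
I = 1/2 (I = 13/26 = 13*(1/26) = 1/2 ≈ 0.50000)
sqrt((22*c(o(-5)))*I + (F(W(8), 16) - 1*(-142366))) = sqrt((22*(-1))*(1/2) + ((-216 - (-1)*8/2) - 1*(-142366))) = sqrt(-22*1/2 + ((-216 - 1*(-4)) + 142366)) = sqrt(-11 + ((-216 + 4) + 142366)) = sqrt(-11 + (-212 + 142366)) = sqrt(-11 + 142154) = sqrt(142143)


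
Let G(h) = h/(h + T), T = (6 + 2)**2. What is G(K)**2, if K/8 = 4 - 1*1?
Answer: 9/121 ≈ 0.074380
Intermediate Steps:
T = 64 (T = 8**2 = 64)
K = 24 (K = 8*(4 - 1*1) = 8*(4 - 1) = 8*3 = 24)
G(h) = h/(64 + h) (G(h) = h/(h + 64) = h/(64 + h))
G(K)**2 = (24/(64 + 24))**2 = (24/88)**2 = (24*(1/88))**2 = (3/11)**2 = 9/121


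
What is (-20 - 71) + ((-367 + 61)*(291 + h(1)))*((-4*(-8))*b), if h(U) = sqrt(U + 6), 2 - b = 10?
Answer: 22795685 + 78336*sqrt(7) ≈ 2.3003e+7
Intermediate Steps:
b = -8 (b = 2 - 1*10 = 2 - 10 = -8)
h(U) = sqrt(6 + U)
(-20 - 71) + ((-367 + 61)*(291 + h(1)))*((-4*(-8))*b) = (-20 - 71) + ((-367 + 61)*(291 + sqrt(6 + 1)))*(-4*(-8)*(-8)) = -91 + (-306*(291 + sqrt(7)))*(32*(-8)) = -91 + (-89046 - 306*sqrt(7))*(-256) = -91 + (22795776 + 78336*sqrt(7)) = 22795685 + 78336*sqrt(7)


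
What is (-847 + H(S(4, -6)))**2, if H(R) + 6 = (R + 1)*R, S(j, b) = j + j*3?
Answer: 337561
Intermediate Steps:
S(j, b) = 4*j (S(j, b) = j + 3*j = 4*j)
H(R) = -6 + R*(1 + R) (H(R) = -6 + (R + 1)*R = -6 + (1 + R)*R = -6 + R*(1 + R))
(-847 + H(S(4, -6)))**2 = (-847 + (-6 + 4*4 + (4*4)**2))**2 = (-847 + (-6 + 16 + 16**2))**2 = (-847 + (-6 + 16 + 256))**2 = (-847 + 266)**2 = (-581)**2 = 337561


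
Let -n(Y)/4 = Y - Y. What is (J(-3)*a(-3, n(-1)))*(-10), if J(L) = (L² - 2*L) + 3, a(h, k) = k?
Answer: 0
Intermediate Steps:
n(Y) = 0 (n(Y) = -4*(Y - Y) = -4*0 = 0)
J(L) = 3 + L² - 2*L
(J(-3)*a(-3, n(-1)))*(-10) = ((3 + (-3)² - 2*(-3))*0)*(-10) = ((3 + 9 + 6)*0)*(-10) = (18*0)*(-10) = 0*(-10) = 0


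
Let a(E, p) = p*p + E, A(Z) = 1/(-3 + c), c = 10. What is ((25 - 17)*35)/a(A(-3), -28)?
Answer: 1960/5489 ≈ 0.35708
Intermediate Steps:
A(Z) = 1/7 (A(Z) = 1/(-3 + 10) = 1/7)
a(E, p) = E + p**2 (a(E, p) = p**2 + E = E + p**2)
((25 - 17)*35)/a(A(-3), -28) = ((25 - 17)*35)/(1/7 + (-28)**2) = (8*35)/(1/7 + 784) = 280/(5489/7) = 280*(7/5489) = 1960/5489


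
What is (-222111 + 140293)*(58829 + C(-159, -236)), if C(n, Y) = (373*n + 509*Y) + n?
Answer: 9880423498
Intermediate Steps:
C(n, Y) = 374*n + 509*Y
(-222111 + 140293)*(58829 + C(-159, -236)) = (-222111 + 140293)*(58829 + (374*(-159) + 509*(-236))) = -81818*(58829 + (-59466 - 120124)) = -81818*(58829 - 179590) = -81818*(-120761) = 9880423498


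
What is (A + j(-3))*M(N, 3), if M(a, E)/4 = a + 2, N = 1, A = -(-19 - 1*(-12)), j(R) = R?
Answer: 48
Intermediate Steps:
A = 7 (A = -(-19 + 12) = -1*(-7) = 7)
M(a, E) = 8 + 4*a (M(a, E) = 4*(a + 2) = 4*(2 + a) = 8 + 4*a)
(A + j(-3))*M(N, 3) = (7 - 3)*(8 + 4*1) = 4*(8 + 4) = 4*12 = 48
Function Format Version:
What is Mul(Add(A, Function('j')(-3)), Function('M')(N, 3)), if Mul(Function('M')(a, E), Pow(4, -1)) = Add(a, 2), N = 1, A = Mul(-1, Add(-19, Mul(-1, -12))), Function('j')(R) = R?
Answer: 48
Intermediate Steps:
A = 7 (A = Mul(-1, Add(-19, 12)) = Mul(-1, -7) = 7)
Function('M')(a, E) = Add(8, Mul(4, a)) (Function('M')(a, E) = Mul(4, Add(a, 2)) = Mul(4, Add(2, a)) = Add(8, Mul(4, a)))
Mul(Add(A, Function('j')(-3)), Function('M')(N, 3)) = Mul(Add(7, -3), Add(8, Mul(4, 1))) = Mul(4, Add(8, 4)) = Mul(4, 12) = 48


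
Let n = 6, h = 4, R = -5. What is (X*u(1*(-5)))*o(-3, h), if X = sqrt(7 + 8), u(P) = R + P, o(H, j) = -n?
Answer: 60*sqrt(15) ≈ 232.38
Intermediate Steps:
o(H, j) = -6 (o(H, j) = -1*6 = -6)
u(P) = -5 + P
X = sqrt(15) ≈ 3.8730
(X*u(1*(-5)))*o(-3, h) = (sqrt(15)*(-5 + 1*(-5)))*(-6) = (sqrt(15)*(-5 - 5))*(-6) = (sqrt(15)*(-10))*(-6) = -10*sqrt(15)*(-6) = 60*sqrt(15)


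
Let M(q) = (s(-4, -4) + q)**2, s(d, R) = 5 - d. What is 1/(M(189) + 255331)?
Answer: 1/294535 ≈ 3.3952e-6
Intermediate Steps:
M(q) = (9 + q)**2 (M(q) = ((5 - 1*(-4)) + q)**2 = ((5 + 4) + q)**2 = (9 + q)**2)
1/(M(189) + 255331) = 1/((9 + 189)**2 + 255331) = 1/(198**2 + 255331) = 1/(39204 + 255331) = 1/294535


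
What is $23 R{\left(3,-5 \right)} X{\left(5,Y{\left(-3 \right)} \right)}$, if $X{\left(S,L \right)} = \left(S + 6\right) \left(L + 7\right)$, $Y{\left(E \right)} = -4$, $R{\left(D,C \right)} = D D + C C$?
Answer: $25806$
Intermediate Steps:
$R{\left(D,C \right)} = C^{2} + D^{2}$ ($R{\left(D,C \right)} = D^{2} + C^{2} = C^{2} + D^{2}$)
$X{\left(S,L \right)} = \left(6 + S\right) \left(7 + L\right)$
$23 R{\left(3,-5 \right)} X{\left(5,Y{\left(-3 \right)} \right)} = 23 \left(\left(-5\right)^{2} + 3^{2}\right) \left(42 + 6 \left(-4\right) + 7 \cdot 5 - 20\right) = 23 \left(25 + 9\right) \left(42 - 24 + 35 - 20\right) = 23 \cdot 34 \cdot 33 = 782 \cdot 33 = 25806$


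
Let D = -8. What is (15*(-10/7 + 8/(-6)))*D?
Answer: 2320/7 ≈ 331.43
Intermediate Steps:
(15*(-10/7 + 8/(-6)))*D = (15*(-10/7 + 8/(-6)))*(-8) = (15*(-10*⅐ + 8*(-⅙)))*(-8) = (15*(-10/7 - 4/3))*(-8) = (15*(-58/21))*(-8) = -290/7*(-8) = 2320/7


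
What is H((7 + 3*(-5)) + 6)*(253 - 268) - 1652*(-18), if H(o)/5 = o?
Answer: 29886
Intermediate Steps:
H(o) = 5*o
H((7 + 3*(-5)) + 6)*(253 - 268) - 1652*(-18) = (5*((7 + 3*(-5)) + 6))*(253 - 268) - 1652*(-18) = (5*((7 - 15) + 6))*(-15) - 1*(-29736) = (5*(-8 + 6))*(-15) + 29736 = (5*(-2))*(-15) + 29736 = -10*(-15) + 29736 = 150 + 29736 = 29886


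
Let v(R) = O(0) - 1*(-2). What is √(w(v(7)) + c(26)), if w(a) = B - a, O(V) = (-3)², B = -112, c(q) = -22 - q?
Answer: 3*I*√19 ≈ 13.077*I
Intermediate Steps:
O(V) = 9
v(R) = 11 (v(R) = 9 - 1*(-2) = 9 + 2 = 11)
w(a) = -112 - a
√(w(v(7)) + c(26)) = √((-112 - 1*11) + (-22 - 1*26)) = √((-112 - 11) + (-22 - 26)) = √(-123 - 48) = √(-171) = 3*I*√19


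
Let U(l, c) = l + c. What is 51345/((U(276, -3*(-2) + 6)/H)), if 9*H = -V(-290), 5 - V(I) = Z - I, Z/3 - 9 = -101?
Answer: 5705/32 ≈ 178.28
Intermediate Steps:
Z = -276 (Z = 27 + 3*(-101) = 27 - 303 = -276)
V(I) = 281 + I (V(I) = 5 - (-276 - I) = 5 + (276 + I) = 281 + I)
U(l, c) = c + l
H = 1 (H = (-(281 - 290))/9 = (-1*(-9))/9 = (⅑)*9 = 1)
51345/((U(276, -3*(-2) + 6)/H)) = 51345/((((-3*(-2) + 6) + 276)/1)) = 51345/((((6 + 6) + 276)*1)) = 51345/(((12 + 276)*1)) = 51345/((288*1)) = 51345/288 = 51345*(1/288) = 5705/32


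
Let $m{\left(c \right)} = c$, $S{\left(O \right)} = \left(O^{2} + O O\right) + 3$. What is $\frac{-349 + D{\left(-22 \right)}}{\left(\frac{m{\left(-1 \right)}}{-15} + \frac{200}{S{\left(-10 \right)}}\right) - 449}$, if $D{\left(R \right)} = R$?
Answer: $\frac{1129695}{1364002} \approx 0.82822$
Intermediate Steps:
$S{\left(O \right)} = 3 + 2 O^{2}$ ($S{\left(O \right)} = \left(O^{2} + O^{2}\right) + 3 = 2 O^{2} + 3 = 3 + 2 O^{2}$)
$\frac{-349 + D{\left(-22 \right)}}{\left(\frac{m{\left(-1 \right)}}{-15} + \frac{200}{S{\left(-10 \right)}}\right) - 449} = \frac{-349 - 22}{\left(- \frac{1}{-15} + \frac{200}{3 + 2 \left(-10\right)^{2}}\right) - 449} = - \frac{371}{\left(\left(-1\right) \left(- \frac{1}{15}\right) + \frac{200}{3 + 2 \cdot 100}\right) - 449} = - \frac{371}{\left(\frac{1}{15} + \frac{200}{3 + 200}\right) - 449} = - \frac{371}{\left(\frac{1}{15} + \frac{200}{203}\right) - 449} = - \frac{371}{\frac{3203}{3045} - 449} = - \frac{371}{- \frac{1364002}{3045}} = \left(-371\right) \left(- \frac{3045}{1364002}\right) = \frac{1129695}{1364002}$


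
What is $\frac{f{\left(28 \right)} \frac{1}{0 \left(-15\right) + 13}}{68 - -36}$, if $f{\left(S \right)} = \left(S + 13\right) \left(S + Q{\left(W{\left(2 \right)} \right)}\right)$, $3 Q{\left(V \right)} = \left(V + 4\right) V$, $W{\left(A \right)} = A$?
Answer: $\frac{164}{169} \approx 0.97041$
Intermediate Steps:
$Q{\left(V \right)} = \frac{V \left(4 + V\right)}{3}$ ($Q{\left(V \right)} = \frac{\left(V + 4\right) V}{3} = \frac{\left(4 + V\right) V}{3} = \frac{V \left(4 + V\right)}{3}$)
$f{\left(S \right)} = \left(4 + S\right) \left(13 + S\right)$ ($f{\left(S \right)} = \left(S + 13\right) \left(S + \frac{1}{3} \cdot 2 \left(4 + 2\right)\right) = \left(13 + S\right) \left(S + \frac{1}{3} \cdot 2 \cdot 6\right) = \left(13 + S\right) \left(S + 4\right) = \left(13 + S\right) \left(4 + S\right) = \left(4 + S\right) \left(13 + S\right)$)
$\frac{f{\left(28 \right)} \frac{1}{0 \left(-15\right) + 13}}{68 - -36} = \frac{\left(52 + 28^{2} + 17 \cdot 28\right) \frac{1}{0 \left(-15\right) + 13}}{68 - -36} = \frac{\left(52 + 784 + 476\right) \frac{1}{0 + 13}}{68 + 36} = \frac{1312 \cdot \frac{1}{13}}{104} = 1312 \cdot \frac{1}{13} \cdot \frac{1}{104} = \frac{1312}{13} \cdot \frac{1}{104} = \frac{164}{169}$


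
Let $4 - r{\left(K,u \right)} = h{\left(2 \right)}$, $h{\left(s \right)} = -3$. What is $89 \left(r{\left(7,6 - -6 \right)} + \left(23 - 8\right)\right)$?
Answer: $1958$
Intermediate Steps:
$r{\left(K,u \right)} = 7$ ($r{\left(K,u \right)} = 4 - -3 = 4 + 3 = 7$)
$89 \left(r{\left(7,6 - -6 \right)} + \left(23 - 8\right)\right) = 89 \left(7 + \left(23 - 8\right)\right) = 89 \left(7 + 15\right) = 89 \cdot 22 = 1958$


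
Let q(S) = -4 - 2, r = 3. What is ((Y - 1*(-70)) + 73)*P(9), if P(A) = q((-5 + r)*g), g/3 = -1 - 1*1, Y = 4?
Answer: -882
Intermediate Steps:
g = -6 (g = 3*(-1 - 1*1) = 3*(-1 - 1) = 3*(-2) = -6)
q(S) = -6
P(A) = -6
((Y - 1*(-70)) + 73)*P(9) = ((4 - 1*(-70)) + 73)*(-6) = ((4 + 70) + 73)*(-6) = (74 + 73)*(-6) = 147*(-6) = -882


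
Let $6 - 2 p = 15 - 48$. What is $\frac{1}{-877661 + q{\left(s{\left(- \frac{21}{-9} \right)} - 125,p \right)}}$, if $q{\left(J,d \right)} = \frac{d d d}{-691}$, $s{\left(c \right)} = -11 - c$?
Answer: $- \frac{5528}{4851769327} \approx -1.1394 \cdot 10^{-6}$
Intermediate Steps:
$p = \frac{39}{2}$ ($p = 3 - \frac{15 - 48}{2} = 3 - - \frac{33}{2} = 3 + \frac{33}{2} = \frac{39}{2} \approx 19.5$)
$q{\left(J,d \right)} = - \frac{d^{3}}{691}$ ($q{\left(J,d \right)} = d^{2} d \left(- \frac{1}{691}\right) = d^{3} \left(- \frac{1}{691}\right) = - \frac{d^{3}}{691}$)
$\frac{1}{-877661 + q{\left(s{\left(- \frac{21}{-9} \right)} - 125,p \right)}} = \frac{1}{-877661 - \frac{\left(\frac{39}{2}\right)^{3}}{691}} = \frac{1}{-877661 - \frac{59319}{5528}} = \frac{1}{- \frac{4851769327}{5528}} = - \frac{5528}{4851769327}$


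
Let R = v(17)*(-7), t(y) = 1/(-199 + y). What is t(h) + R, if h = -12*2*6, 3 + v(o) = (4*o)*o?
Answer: -2768354/343 ≈ -8071.0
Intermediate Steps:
v(o) = -3 + 4*o² (v(o) = -3 + (4*o)*o = -3 + 4*o²)
h = -144 (h = -6*4*6 = -24*6 = -144)
R = -8071 (R = (-3 + 4*17²)*(-7) = (-3 + 4*289)*(-7) = (-3 + 1156)*(-7) = 1153*(-7) = -8071)
t(h) + R = 1/(-199 - 144) - 8071 = 1/(-343) - 8071 = -1/343 - 8071 = -2768354/343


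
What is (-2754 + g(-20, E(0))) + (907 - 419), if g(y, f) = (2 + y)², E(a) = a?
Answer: -1942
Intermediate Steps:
(-2754 + g(-20, E(0))) + (907 - 419) = (-2754 + (2 - 20)²) + (907 - 419) = (-2754 + (-18)²) + 488 = (-2754 + 324) + 488 = -2430 + 488 = -1942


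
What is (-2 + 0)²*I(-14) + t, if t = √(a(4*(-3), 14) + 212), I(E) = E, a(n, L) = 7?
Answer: -56 + √219 ≈ -41.201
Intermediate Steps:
t = √219 (t = √(7 + 212) = √219 ≈ 14.799)
(-2 + 0)²*I(-14) + t = (-2 + 0)²*(-14) + √219 = (-2)²*(-14) + √219 = 4*(-14) + √219 = -56 + √219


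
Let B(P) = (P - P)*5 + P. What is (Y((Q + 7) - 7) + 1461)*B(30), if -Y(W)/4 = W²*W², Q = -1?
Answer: 43710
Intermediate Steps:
B(P) = P (B(P) = 0*5 + P = 0 + P = P)
Y(W) = -4*W⁴ (Y(W) = -4*W²*W² = -4*W⁴)
(Y((Q + 7) - 7) + 1461)*B(30) = (-4*((-1 + 7) - 7)⁴ + 1461)*30 = (-4*(6 - 7)⁴ + 1461)*30 = (-4*(-1)⁴ + 1461)*30 = (-4*1 + 1461)*30 = (-4 + 1461)*30 = 1457*30 = 43710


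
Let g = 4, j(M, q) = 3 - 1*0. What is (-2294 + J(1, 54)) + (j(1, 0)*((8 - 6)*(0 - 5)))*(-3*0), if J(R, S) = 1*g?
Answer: -2290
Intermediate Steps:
j(M, q) = 3 (j(M, q) = 3 + 0 = 3)
J(R, S) = 4 (J(R, S) = 1*4 = 4)
(-2294 + J(1, 54)) + (j(1, 0)*((8 - 6)*(0 - 5)))*(-3*0) = (-2294 + 4) + (3*((8 - 6)*(0 - 5)))*(-3*0) = -2290 + (3*(2*(-5)))*0 = -2290 + (3*(-10))*0 = -2290 - 30*0 = -2290 + 0 = -2290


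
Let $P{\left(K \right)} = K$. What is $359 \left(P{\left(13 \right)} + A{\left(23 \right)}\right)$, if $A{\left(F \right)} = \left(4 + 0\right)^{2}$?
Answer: $10411$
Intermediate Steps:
$A{\left(F \right)} = 16$ ($A{\left(F \right)} = 4^{2} = 16$)
$359 \left(P{\left(13 \right)} + A{\left(23 \right)}\right) = 359 \left(13 + 16\right) = 359 \cdot 29 = 10411$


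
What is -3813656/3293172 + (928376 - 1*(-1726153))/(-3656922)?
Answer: -1890671925235/1003572761382 ≈ -1.8839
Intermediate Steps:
-3813656/3293172 + (928376 - 1*(-1726153))/(-3656922) = -3813656*1/3293172 + (928376 + 1726153)*(-1/3656922) = -953414/823293 + 2654529*(-1/3656922) = -953414/823293 - 884843/1218974 = -1890671925235/1003572761382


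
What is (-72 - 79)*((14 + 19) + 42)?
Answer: -11325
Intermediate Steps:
(-72 - 79)*((14 + 19) + 42) = -151*(33 + 42) = -151*75 = -11325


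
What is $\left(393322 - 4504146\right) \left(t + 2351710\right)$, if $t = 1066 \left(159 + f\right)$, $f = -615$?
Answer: $-7669210805936$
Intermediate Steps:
$t = -486096$ ($t = 1066 \left(159 - 615\right) = 1066 \left(-456\right) = -486096$)
$\left(393322 - 4504146\right) \left(t + 2351710\right) = \left(393322 - 4504146\right) \left(-486096 + 2351710\right) = \left(-4110824\right) 1865614 = -7669210805936$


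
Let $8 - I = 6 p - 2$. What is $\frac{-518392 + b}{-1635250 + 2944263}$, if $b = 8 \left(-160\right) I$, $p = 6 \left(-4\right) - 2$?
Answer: $- \frac{730872}{1309013} \approx -0.55834$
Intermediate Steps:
$p = -26$ ($p = -24 - 2 = -26$)
$I = 166$ ($I = 8 - \left(6 \left(-26\right) - 2\right) = 8 - \left(-156 - 2\right) = 8 - -158 = 8 + 158 = 166$)
$b = -212480$ ($b = 8 \left(-160\right) 166 = \left(-1280\right) 166 = -212480$)
$\frac{-518392 + b}{-1635250 + 2944263} = \frac{-518392 - 212480}{-1635250 + 2944263} = - \frac{730872}{1309013}$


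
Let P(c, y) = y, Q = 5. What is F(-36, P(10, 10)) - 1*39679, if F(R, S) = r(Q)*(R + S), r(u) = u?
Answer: -39809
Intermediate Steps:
F(R, S) = 5*R + 5*S (F(R, S) = 5*(R + S) = 5*R + 5*S)
F(-36, P(10, 10)) - 1*39679 = (5*(-36) + 5*10) - 1*39679 = (-180 + 50) - 39679 = -130 - 39679 = -39809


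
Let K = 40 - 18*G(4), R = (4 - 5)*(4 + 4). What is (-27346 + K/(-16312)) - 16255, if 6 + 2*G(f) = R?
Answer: -355609839/8156 ≈ -43601.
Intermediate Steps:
R = -8 (R = -1*8 = -8)
G(f) = -7 (G(f) = -3 + (1/2)*(-8) = -3 - 4 = -7)
K = 166 (K = 40 - 18*(-7) = 40 + 126 = 166)
(-27346 + K/(-16312)) - 16255 = (-27346 + 166/(-16312)) - 16255 = (-27346 + 166*(-1/16312)) - 16255 = (-27346 - 83/8156) - 16255 = -223034059/8156 - 16255 = -355609839/8156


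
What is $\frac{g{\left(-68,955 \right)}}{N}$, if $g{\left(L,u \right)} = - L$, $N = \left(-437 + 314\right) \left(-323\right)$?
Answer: $\frac{4}{2337} \approx 0.0017116$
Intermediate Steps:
$N = 39729$ ($N = \left(-123\right) \left(-323\right) = 39729$)
$\frac{g{\left(-68,955 \right)}}{N} = \frac{\left(-1\right) \left(-68\right)}{39729} = 68 \cdot \frac{1}{39729} = \frac{4}{2337}$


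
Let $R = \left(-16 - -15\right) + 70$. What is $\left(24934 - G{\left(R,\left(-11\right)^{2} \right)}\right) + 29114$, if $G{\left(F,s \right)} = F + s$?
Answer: $53858$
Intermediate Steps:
$R = 69$ ($R = \left(-16 + 15\right) + 70 = -1 + 70 = 69$)
$\left(24934 - G{\left(R,\left(-11\right)^{2} \right)}\right) + 29114 = \left(24934 - \left(69 + \left(-11\right)^{2}\right)\right) + 29114 = \left(24934 - \left(69 + 121\right)\right) + 29114 = \left(24934 - 190\right) + 29114 = 24744 + 29114 = 53858$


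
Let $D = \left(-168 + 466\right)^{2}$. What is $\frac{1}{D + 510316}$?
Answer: $\frac{1}{599120} \approx 1.6691 \cdot 10^{-6}$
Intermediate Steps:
$D = 88804$ ($D = 298^{2} = 88804$)
$\frac{1}{D + 510316} = \frac{1}{88804 + 510316} = \frac{1}{599120}$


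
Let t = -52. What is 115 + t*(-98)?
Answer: 5211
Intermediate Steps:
115 + t*(-98) = 115 - 52*(-98) = 115 + 5096 = 5211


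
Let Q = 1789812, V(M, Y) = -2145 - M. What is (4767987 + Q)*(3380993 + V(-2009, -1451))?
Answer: 22170980653743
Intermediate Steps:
(4767987 + Q)*(3380993 + V(-2009, -1451)) = (4767987 + 1789812)*(3380993 + (-2145 - 1*(-2009))) = 6557799*(3380993 + (-2145 + 2009)) = 6557799*(3380993 - 136) = 6557799*3380857 = 22170980653743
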